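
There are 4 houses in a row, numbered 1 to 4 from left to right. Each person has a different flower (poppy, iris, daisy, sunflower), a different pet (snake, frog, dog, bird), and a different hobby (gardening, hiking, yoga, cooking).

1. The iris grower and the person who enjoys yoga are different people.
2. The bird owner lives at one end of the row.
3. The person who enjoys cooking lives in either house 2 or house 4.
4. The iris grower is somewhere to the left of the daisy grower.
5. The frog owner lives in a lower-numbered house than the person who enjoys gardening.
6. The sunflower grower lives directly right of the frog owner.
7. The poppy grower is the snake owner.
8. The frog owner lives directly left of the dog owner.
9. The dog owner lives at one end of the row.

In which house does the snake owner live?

By clue 9, the dog owner is in house 4.
The only pet still possible for house 1 is bird.
Clue 8: the frog owner is in house 3.
The only flower still possible for house 1 is iris.
That leaves snake as the pet for house 2.
Clue 5 places the person who enjoys gardening in house 4.
Clue 6 places the sunflower grower in house 4.
Clue 7: the poppy grower is in house 2.
So house 3 gets daisy for flower.
House 1's hobby must be hiking (nothing else left).
That leaves cooking as the hobby for house 2.
So house 3 gets yoga for hobby.
So: house 1 = iris/bird/hiking, house 2 = poppy/snake/cooking, house 3 = daisy/frog/yoga, house 4 = sunflower/dog/gardening.

2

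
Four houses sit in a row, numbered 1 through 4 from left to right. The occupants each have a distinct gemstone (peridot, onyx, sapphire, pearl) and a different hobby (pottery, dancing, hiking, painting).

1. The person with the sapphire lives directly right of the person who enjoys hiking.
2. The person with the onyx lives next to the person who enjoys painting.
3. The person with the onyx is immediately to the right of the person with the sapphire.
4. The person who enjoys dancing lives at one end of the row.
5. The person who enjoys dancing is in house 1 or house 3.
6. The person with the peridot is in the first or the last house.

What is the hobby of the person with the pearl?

Clue 5: the person who enjoys dancing is in house 1.
Clue 1 places the person with the sapphire in house 3.
Clue 1 places the person who enjoys hiking in house 2.
Clue 3 places the person with the onyx in house 4.
So house 2 gets pearl for gemstone.
The person who enjoys painting is in house 3 (clue 2).
So house 1 gets peridot for gemstone.
That leaves pottery as the hobby for house 4.
So: house 1 = peridot/dancing, house 2 = pearl/hiking, house 3 = sapphire/painting, house 4 = onyx/pottery.

hiking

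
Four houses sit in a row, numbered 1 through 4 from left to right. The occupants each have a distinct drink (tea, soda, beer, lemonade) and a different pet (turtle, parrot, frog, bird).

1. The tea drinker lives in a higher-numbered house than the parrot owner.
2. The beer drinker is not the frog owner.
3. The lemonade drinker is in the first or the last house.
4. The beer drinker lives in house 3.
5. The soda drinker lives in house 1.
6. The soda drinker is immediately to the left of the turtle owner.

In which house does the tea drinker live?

Clue 4: the beer drinker is in house 3.
Clue 5: the soda drinker is in house 1.
Clue 6 places the turtle owner in house 2.
House 2 drink: only tea fits.
So house 4 gets lemonade for drink.
From clue 1, the parrot owner must be in house 1.
House 3's pet must be bird (nothing else left).
House 4's pet must be frog (nothing else left).
So: house 1 = soda/parrot, house 2 = tea/turtle, house 3 = beer/bird, house 4 = lemonade/frog.

2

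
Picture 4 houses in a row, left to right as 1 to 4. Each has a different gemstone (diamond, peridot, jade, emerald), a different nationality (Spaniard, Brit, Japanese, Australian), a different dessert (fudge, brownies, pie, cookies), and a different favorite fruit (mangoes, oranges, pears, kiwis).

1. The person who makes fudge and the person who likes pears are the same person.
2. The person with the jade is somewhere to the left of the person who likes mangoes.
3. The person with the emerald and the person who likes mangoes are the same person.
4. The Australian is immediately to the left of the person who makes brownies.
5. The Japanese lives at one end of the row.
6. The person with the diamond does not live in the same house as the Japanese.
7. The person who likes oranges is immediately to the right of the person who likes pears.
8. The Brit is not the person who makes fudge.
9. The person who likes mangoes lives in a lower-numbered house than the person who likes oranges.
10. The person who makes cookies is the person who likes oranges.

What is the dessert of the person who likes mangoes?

That leaves kiwis as the favorite fruit for house 1.
The only favorite fruit still possible for house 4 is oranges.
Clue 7: the person who likes pears is in house 3.
From clue 10, the person who makes cookies must be in house 4.
The only dessert still possible for house 1 is pie.
The only favorite fruit still possible for house 2 is mangoes.
From clue 1, the person who makes fudge must be in house 3.
Clue 2: the person with the jade is in house 1.
The person with the emerald is in house 2 (clue 3).
That leaves Spaniard as the nationality for house 3.
The only dessert still possible for house 2 is brownies.
The Australian is in house 1 (clue 4).
That leaves Brit as the nationality for house 2.
The only nationality still possible for house 4 is Japanese.
The person with the diamond is in house 3 (clue 6).
The only gemstone still possible for house 4 is peridot.
So: house 1 = jade/Australian/pie/kiwis, house 2 = emerald/Brit/brownies/mangoes, house 3 = diamond/Spaniard/fudge/pears, house 4 = peridot/Japanese/cookies/oranges.

brownies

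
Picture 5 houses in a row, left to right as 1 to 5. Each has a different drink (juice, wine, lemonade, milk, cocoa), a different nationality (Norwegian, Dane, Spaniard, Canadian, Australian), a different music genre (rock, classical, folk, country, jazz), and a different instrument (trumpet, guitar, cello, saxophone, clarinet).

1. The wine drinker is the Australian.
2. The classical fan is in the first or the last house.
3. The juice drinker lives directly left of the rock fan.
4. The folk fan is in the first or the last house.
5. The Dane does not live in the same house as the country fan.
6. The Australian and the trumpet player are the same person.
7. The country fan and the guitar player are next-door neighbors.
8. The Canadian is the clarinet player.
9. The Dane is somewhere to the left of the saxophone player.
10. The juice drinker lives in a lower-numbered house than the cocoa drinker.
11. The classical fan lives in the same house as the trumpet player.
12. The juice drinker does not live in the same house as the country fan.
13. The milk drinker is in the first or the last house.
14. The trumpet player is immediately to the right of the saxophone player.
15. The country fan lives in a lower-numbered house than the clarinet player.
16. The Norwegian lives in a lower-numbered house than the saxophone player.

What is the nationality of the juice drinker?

Canadian

The trumpet player is in house 5 (clue 14).
From clue 14, the saxophone player must be in house 4.
From clue 6, the Australian must be in house 5.
The classical fan is in house 5 (clue 11).
So house 4 gets Spaniard for nationality.
That leaves folk as the music genre for house 1.
House 2's music genre must be country (nothing else left).
The wine drinker is in house 5 (clue 1).
By clue 12, the juice drinker is in house 3.
The clarinet player is in house 3 (clue 15).
The only drink still possible for house 1 is milk.
House 2's drink must be lemonade (nothing else left).
That leaves cocoa as the drink for house 4.
That leaves cello as the instrument for house 2.
From clue 3, the rock fan must be in house 4.
Clue 8 places the Canadian in house 3.
House 2 nationality: only Norwegian fits.
So house 3 gets jazz for music genre.
That leaves guitar as the instrument for house 1.
The only nationality still possible for house 1 is Dane.
So: house 1 = milk/Dane/folk/guitar, house 2 = lemonade/Norwegian/country/cello, house 3 = juice/Canadian/jazz/clarinet, house 4 = cocoa/Spaniard/rock/saxophone, house 5 = wine/Australian/classical/trumpet.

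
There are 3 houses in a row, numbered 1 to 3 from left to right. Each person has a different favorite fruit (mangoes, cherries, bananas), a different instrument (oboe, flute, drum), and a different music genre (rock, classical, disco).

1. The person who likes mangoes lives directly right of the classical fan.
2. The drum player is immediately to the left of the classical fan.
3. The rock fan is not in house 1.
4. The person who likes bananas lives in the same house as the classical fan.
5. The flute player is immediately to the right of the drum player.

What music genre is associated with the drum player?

By clue 2, the drum player is in house 1.
By clue 2, the classical fan is in house 2.
By clue 4, the person who likes bananas is in house 2.
By clue 5, the flute player is in house 2.
The only favorite fruit still possible for house 1 is cherries.
House 3 favorite fruit: only mangoes fits.
The only instrument still possible for house 3 is oboe.
House 1's music genre must be disco (nothing else left).
So house 3 gets rock for music genre.
So: house 1 = cherries/drum/disco, house 2 = bananas/flute/classical, house 3 = mangoes/oboe/rock.

disco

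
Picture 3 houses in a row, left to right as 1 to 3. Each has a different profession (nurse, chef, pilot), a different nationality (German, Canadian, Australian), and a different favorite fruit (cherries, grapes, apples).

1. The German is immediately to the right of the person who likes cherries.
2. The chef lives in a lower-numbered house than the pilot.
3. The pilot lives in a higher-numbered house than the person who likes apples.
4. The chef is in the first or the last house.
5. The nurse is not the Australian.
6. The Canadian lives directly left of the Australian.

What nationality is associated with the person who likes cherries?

Australian

From clue 4, the chef must be in house 1.
That leaves Canadian as the nationality for house 1.
House 3's favorite fruit must be grapes (nothing else left).
From clue 6, the Australian must be in house 2.
The only nationality still possible for house 3 is German.
From clue 1, the person who likes cherries must be in house 2.
Clue 5 places the nurse in house 3.
So house 2 gets pilot for profession.
So house 1 gets apples for favorite fruit.
So: house 1 = chef/Canadian/apples, house 2 = pilot/Australian/cherries, house 3 = nurse/German/grapes.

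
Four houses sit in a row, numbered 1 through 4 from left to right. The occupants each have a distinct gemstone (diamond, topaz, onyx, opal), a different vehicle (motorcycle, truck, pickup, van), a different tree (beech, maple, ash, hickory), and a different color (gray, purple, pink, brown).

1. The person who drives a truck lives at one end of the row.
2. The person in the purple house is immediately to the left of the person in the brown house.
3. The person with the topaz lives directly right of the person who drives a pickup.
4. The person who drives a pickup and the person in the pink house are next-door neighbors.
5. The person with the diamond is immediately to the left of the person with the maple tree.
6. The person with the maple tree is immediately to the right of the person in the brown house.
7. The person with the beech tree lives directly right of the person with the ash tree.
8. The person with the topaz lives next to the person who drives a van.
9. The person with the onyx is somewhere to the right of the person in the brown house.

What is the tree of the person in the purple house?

That leaves opal as the gemstone for house 1.
The person with the diamond is narrowed to house 2 or 3; consider each.
Placing it in house 3 leads to a contradiction, so it's in house 2.
By clue 5, the person with the maple tree is in house 3.
Clue 6: the person in the brown house is in house 2.
Clue 7 places the person with the beech tree in house 2.
From clue 7, the person with the ash tree must be in house 1.
That leaves hickory as the tree for house 4.
House 1 color: only purple fits.
The person with the onyx is narrowed to house 3 or 4; consider each.
Placing it in house 3 leads to a contradiction, so it's in house 4.
That leaves topaz as the gemstone for house 3.
Clue 3 places the person who drives a pickup in house 2.
Clue 4: the person in the pink house is in house 3.
House 3's vehicle must be motorcycle (nothing else left).
House 4's vehicle must be van (nothing else left).
That leaves gray as the color for house 4.
House 1 vehicle: only truck fits.
So: house 1 = opal/truck/ash/purple, house 2 = diamond/pickup/beech/brown, house 3 = topaz/motorcycle/maple/pink, house 4 = onyx/van/hickory/gray.

ash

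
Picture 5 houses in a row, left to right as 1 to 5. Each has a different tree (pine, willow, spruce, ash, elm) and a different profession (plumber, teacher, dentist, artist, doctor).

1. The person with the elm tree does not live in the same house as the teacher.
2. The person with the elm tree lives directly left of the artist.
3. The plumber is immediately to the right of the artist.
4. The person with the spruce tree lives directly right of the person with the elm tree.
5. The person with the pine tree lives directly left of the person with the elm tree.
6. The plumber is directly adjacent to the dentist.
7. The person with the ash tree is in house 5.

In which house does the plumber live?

4

Clue 7: the person with the ash tree is in house 5.
The person with the elm tree is narrowed to house 2 or 3; consider each.
Placing it in house 3 leads to a contradiction, so it's in house 2.
By clue 2, the artist is in house 3.
The plumber is in house 4 (clue 3).
Clue 4 places the person with the spruce tree in house 3.
By clue 5, the person with the pine tree is in house 1.
The only tree still possible for house 4 is willow.
House 2 profession: only doctor fits.
That leaves teacher as the profession for house 1.
House 5 profession: only dentist fits.
So: house 1 = pine/teacher, house 2 = elm/doctor, house 3 = spruce/artist, house 4 = willow/plumber, house 5 = ash/dentist.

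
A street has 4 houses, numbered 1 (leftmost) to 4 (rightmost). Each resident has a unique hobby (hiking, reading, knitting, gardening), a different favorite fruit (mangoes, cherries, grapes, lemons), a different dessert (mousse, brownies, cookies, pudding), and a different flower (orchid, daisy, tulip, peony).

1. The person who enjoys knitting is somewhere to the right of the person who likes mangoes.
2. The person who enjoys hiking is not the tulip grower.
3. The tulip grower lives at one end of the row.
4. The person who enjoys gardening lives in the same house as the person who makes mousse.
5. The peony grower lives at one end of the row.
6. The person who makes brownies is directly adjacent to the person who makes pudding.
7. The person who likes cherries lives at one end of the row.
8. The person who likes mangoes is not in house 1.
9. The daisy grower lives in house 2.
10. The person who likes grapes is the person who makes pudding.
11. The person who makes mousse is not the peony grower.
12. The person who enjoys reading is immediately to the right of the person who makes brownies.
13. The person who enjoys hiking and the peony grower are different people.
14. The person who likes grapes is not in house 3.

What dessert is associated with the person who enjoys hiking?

From clue 9, the daisy grower must be in house 2.
The only flower still possible for house 3 is orchid.
The person who enjoys knitting is narrowed to house 3 or 4; consider each.
Placing it in house 4 leads to a contradiction, so it's in house 3.
By clue 1, the person who likes mangoes is in house 2.
The only favorite fruit still possible for house 3 is lemons.
By clue 6, the person who makes brownies is in house 3.
From clue 6, the person who makes pudding must be in house 4.
By clue 10, the person who likes grapes is in house 4.
By clue 12, the person who enjoys reading is in house 4.
The only favorite fruit still possible for house 1 is cherries.
The person who enjoys gardening is narrowed to house 1 or 2; consider each.
Placing it in house 2 leads to a contradiction, so it's in house 1.
From clue 4, the person who makes mousse must be in house 1.
From clue 11, the peony grower must be in house 4.
House 2 hobby: only hiking fits.
The only dessert still possible for house 2 is cookies.
The only flower still possible for house 1 is tulip.
So: house 1 = gardening/cherries/mousse/tulip, house 2 = hiking/mangoes/cookies/daisy, house 3 = knitting/lemons/brownies/orchid, house 4 = reading/grapes/pudding/peony.

cookies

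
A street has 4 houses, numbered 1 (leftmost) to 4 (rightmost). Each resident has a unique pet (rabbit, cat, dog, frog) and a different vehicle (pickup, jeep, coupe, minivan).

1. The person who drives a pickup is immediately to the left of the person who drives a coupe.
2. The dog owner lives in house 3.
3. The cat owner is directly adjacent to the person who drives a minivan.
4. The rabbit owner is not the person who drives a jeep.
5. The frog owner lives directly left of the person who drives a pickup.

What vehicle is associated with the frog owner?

minivan

Clue 2: the dog owner is in house 3.
The frog owner is narrowed to house 1 or 2; consider each.
Placing it in house 1 leads to a contradiction, so it's in house 2.
Clue 5 places the person who drives a pickup in house 3.
So house 4 gets coupe for vehicle.
Clue 3: the cat owner is in house 1.
The person who drives a minivan is in house 2 (clue 3).
That leaves rabbit as the pet for house 4.
So house 1 gets jeep for vehicle.
So: house 1 = cat/jeep, house 2 = frog/minivan, house 3 = dog/pickup, house 4 = rabbit/coupe.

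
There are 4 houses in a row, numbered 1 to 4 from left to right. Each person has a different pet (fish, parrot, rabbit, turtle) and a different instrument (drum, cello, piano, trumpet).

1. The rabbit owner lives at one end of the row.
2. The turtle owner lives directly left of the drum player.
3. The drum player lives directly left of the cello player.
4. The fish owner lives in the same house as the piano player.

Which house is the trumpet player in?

2

The rabbit owner is narrowed to house 1 or 4; consider each.
Placing it in house 1 leads to a contradiction, so it's in house 4.
The turtle owner is narrowed to house 1 or 2; consider each.
Placing it in house 1 leads to a contradiction, so it's in house 2.
Clue 2: the drum player is in house 3.
Clue 3 places the cello player in house 4.
From clue 4, the fish owner must be in house 1.
Clue 4 places the piano player in house 1.
House 3's pet must be parrot (nothing else left).
So house 2 gets trumpet for instrument.
So: house 1 = fish/piano, house 2 = turtle/trumpet, house 3 = parrot/drum, house 4 = rabbit/cello.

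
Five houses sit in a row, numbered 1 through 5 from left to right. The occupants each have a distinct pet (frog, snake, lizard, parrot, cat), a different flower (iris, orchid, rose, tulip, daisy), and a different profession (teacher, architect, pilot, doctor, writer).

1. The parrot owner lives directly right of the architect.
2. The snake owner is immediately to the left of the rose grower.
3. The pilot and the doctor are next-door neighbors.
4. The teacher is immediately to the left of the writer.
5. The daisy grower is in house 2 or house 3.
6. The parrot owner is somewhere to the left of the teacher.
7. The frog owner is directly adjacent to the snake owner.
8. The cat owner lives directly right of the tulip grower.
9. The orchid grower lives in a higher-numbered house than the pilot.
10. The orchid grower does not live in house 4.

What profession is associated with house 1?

The parrot owner is narrowed to house 2 or 3; consider each.
Placing it in house 3 leads to a contradiction, so it's in house 2.
By clue 1, the architect is in house 1.
So house 1 gets lizard for pet.
House 1's flower must be iris (nothing else left).
The snake owner is narrowed to house 3 or 4; consider each.
Placing it in house 3 leads to a contradiction, so it's in house 4.
From clue 2, the rose grower must be in house 5.
So house 4 gets tulip for flower.
Clue 8 places the cat owner in house 5.
From clue 9, the pilot must be in house 2.
House 3 pet: only frog fits.
House 2's flower must be daisy (nothing else left).
That leaves orchid as the flower for house 3.
Clue 3: the doctor is in house 3.
House 5's profession must be writer (nothing else left).
House 4 profession: only teacher fits.
So: house 1 = lizard/iris/architect, house 2 = parrot/daisy/pilot, house 3 = frog/orchid/doctor, house 4 = snake/tulip/teacher, house 5 = cat/rose/writer.

architect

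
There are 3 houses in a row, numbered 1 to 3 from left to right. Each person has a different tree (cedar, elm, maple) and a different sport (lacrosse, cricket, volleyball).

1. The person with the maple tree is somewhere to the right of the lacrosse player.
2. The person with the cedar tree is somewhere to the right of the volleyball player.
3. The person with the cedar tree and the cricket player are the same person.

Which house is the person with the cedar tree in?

3

The only tree still possible for house 1 is elm.
House 3's sport must be cricket (nothing else left).
The person with the cedar tree is in house 3 (clue 3).
So house 2 gets maple for tree.
Clue 1: the lacrosse player is in house 1.
That leaves volleyball as the sport for house 2.
So: house 1 = elm/lacrosse, house 2 = maple/volleyball, house 3 = cedar/cricket.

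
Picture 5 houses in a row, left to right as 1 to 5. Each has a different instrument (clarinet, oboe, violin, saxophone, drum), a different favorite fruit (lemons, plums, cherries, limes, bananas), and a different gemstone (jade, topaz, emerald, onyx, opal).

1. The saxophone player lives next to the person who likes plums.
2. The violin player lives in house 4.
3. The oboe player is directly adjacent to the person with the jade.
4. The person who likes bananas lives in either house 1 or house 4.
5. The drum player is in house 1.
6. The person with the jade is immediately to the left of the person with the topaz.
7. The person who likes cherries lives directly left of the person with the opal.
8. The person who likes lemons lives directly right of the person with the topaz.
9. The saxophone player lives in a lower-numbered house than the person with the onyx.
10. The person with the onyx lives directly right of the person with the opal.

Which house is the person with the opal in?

3

From clue 2, the violin player must be in house 4.
By clue 5, the drum player is in house 1.
House 5's instrument must be clarinet (nothing else left).
The oboe player is narrowed to house 2 or 3; consider each.
Placing it in house 3 leads to a contradiction, so it's in house 2.
House 3's instrument must be saxophone (nothing else left).
The person who likes bananas is narrowed to house 1 or 4; consider each.
Placing it in house 4 leads to a contradiction, so it's in house 1.
The person who likes cherries is narrowed to house 2 or 3; consider each.
Placing it in house 3 leads to a contradiction, so it's in house 2.
By clue 7, the person with the opal is in house 3.
Clue 10 places the person with the onyx in house 4.
So house 5 gets emerald for gemstone.
Clue 8 places the person who likes lemons in house 3.
So house 4 gets plums for favorite fruit.
House 5's favorite fruit must be limes (nothing else left).
House 1's gemstone must be jade (nothing else left).
House 2 gemstone: only topaz fits.
So: house 1 = drum/bananas/jade, house 2 = oboe/cherries/topaz, house 3 = saxophone/lemons/opal, house 4 = violin/plums/onyx, house 5 = clarinet/limes/emerald.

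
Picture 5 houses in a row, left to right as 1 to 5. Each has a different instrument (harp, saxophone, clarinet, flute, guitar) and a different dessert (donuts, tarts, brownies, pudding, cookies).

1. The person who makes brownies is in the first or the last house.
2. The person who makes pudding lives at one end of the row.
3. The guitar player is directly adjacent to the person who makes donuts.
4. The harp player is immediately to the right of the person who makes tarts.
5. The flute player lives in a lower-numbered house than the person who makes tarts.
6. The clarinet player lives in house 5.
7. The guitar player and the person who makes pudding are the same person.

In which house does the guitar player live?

From clue 6, the clarinet player must be in house 5.
The only instrument still possible for house 1 is guitar.
The person who makes donuts is in house 2 (clue 3).
The flute player is in house 2 (clue 5).
From clue 5, the person who makes tarts must be in house 3.
Clue 7: the person who makes pudding is in house 1.
So house 4 gets cookies for dessert.
That leaves brownies as the dessert for house 5.
Clue 4: the harp player is in house 4.
So house 3 gets saxophone for instrument.
So: house 1 = guitar/pudding, house 2 = flute/donuts, house 3 = saxophone/tarts, house 4 = harp/cookies, house 5 = clarinet/brownies.

1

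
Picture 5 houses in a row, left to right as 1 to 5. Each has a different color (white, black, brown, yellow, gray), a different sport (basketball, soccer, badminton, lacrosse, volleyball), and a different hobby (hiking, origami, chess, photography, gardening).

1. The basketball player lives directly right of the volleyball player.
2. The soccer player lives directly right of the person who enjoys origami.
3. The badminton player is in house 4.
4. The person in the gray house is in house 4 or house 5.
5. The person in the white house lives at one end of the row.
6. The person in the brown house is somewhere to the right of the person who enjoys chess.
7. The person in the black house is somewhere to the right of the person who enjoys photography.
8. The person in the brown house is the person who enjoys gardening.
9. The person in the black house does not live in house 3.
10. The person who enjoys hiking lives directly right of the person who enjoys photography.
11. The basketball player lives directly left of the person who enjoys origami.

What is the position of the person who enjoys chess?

3

From clue 3, the badminton player must be in house 4.
Clue 2: the soccer player is in house 5.
From clue 2, the person who enjoys origami must be in house 4.
From clue 11, the basketball player must be in house 3.
The volleyball player is in house 2 (clue 1).
House 1 sport: only lacrosse fits.
So house 5 gets gardening for hobby.
The person in the brown house is in house 5 (clue 8).
The only color still possible for house 3 is yellow.
House 4's color must be gray (nothing else left).
From clue 7, the person who enjoys photography must be in house 1.
The person who enjoys hiking is in house 2 (clue 10).
That leaves white as the color for house 1.
That leaves black as the color for house 2.
House 3's hobby must be chess (nothing else left).
So: house 1 = white/lacrosse/photography, house 2 = black/volleyball/hiking, house 3 = yellow/basketball/chess, house 4 = gray/badminton/origami, house 5 = brown/soccer/gardening.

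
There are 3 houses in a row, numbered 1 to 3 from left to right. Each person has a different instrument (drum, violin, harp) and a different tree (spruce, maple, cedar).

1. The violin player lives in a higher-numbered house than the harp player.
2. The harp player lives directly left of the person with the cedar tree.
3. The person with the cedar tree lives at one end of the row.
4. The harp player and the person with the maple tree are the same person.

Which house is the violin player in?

Clue 3: the person with the cedar tree is in house 3.
From clue 2, the harp player must be in house 2.
The person with the maple tree is in house 2 (clue 4).
So house 1 gets drum for instrument.
So house 3 gets violin for instrument.
So house 1 gets spruce for tree.
So: house 1 = drum/spruce, house 2 = harp/maple, house 3 = violin/cedar.

3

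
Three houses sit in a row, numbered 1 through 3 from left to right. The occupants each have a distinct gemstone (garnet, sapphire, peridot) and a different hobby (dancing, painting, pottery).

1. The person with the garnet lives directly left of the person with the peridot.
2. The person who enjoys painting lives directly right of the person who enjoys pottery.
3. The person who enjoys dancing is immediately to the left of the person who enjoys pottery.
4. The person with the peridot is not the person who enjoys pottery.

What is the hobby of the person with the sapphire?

The person who enjoys dancing is in house 1 (clue 3).
From clue 3, the person who enjoys pottery must be in house 2.
By clue 4, the person with the peridot is in house 3.
House 3's hobby must be painting (nothing else left).
Clue 1 places the person with the garnet in house 2.
House 1's gemstone must be sapphire (nothing else left).
So: house 1 = sapphire/dancing, house 2 = garnet/pottery, house 3 = peridot/painting.

dancing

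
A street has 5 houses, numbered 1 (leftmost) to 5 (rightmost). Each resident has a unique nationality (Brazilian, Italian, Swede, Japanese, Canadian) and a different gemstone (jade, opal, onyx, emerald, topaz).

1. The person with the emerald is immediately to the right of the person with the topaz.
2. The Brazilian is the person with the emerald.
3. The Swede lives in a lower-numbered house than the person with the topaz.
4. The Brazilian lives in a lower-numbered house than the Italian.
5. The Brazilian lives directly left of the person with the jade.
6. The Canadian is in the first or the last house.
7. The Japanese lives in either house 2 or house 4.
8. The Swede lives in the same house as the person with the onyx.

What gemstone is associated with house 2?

topaz

The only nationality still possible for house 3 is Brazilian.
The person with the emerald is in house 3 (clue 2).
The person with the jade is in house 4 (clue 5).
That leaves topaz as the gemstone for house 2.
House 5's gemstone must be opal (nothing else left).
Clue 3: the Swede is in house 1.
The only nationality still possible for house 2 is Japanese.
House 4 nationality: only Italian fits.
House 5's nationality must be Canadian (nothing else left).
That leaves onyx as the gemstone for house 1.
So: house 1 = Swede/onyx, house 2 = Japanese/topaz, house 3 = Brazilian/emerald, house 4 = Italian/jade, house 5 = Canadian/opal.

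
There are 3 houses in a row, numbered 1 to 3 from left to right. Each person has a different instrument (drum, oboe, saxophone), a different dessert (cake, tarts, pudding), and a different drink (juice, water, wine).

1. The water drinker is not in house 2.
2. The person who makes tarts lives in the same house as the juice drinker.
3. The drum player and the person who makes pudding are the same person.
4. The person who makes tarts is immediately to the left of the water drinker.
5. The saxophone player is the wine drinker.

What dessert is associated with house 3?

pudding

The person who makes tarts is in house 2 (clue 4).
From clue 4, the water drinker must be in house 3.
The juice drinker is in house 2 (clue 2).
That leaves wine as the drink for house 1.
Clue 5 places the saxophone player in house 1.
House 2 instrument: only oboe fits.
House 3 instrument: only drum fits.
Clue 3 places the person who makes pudding in house 3.
That leaves cake as the dessert for house 1.
So: house 1 = saxophone/cake/wine, house 2 = oboe/tarts/juice, house 3 = drum/pudding/water.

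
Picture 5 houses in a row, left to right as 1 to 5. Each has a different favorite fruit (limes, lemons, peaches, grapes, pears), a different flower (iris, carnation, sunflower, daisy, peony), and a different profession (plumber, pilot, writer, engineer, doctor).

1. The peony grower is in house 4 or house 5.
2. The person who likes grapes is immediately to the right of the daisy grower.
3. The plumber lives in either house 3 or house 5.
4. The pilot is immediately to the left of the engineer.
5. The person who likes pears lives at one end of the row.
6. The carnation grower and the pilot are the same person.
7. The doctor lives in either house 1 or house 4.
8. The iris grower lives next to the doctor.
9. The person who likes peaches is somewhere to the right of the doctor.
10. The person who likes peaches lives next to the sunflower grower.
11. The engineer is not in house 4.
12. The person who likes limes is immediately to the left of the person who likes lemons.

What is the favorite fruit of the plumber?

peaches

The person who likes pears is narrowed to house 1 or 5; consider each.
Placing it in house 5 leads to a contradiction, so it's in house 1.
The peony grower is narrowed to house 4 or 5; consider each.
Placing it in house 4 leads to a contradiction, so it's in house 5.
The iris grower is narrowed to house 2 or 3; consider each.
Placing it in house 2 leads to a contradiction, so it's in house 3.
Clue 8 places the doctor in house 4.
The person who likes peaches is in house 5 (clue 9).
The sunflower grower is in house 4 (clue 10).
So house 4 gets lemons for favorite fruit.
From clue 12, the person who likes limes must be in house 3.
House 2's favorite fruit must be grapes (nothing else left).
By clue 2, the daisy grower is in house 1.
House 2's flower must be carnation (nothing else left).
The pilot is in house 2 (clue 6).
That leaves writer as the profession for house 1.
That leaves engineer as the profession for house 3.
The only profession still possible for house 5 is plumber.
So: house 1 = pears/daisy/writer, house 2 = grapes/carnation/pilot, house 3 = limes/iris/engineer, house 4 = lemons/sunflower/doctor, house 5 = peaches/peony/plumber.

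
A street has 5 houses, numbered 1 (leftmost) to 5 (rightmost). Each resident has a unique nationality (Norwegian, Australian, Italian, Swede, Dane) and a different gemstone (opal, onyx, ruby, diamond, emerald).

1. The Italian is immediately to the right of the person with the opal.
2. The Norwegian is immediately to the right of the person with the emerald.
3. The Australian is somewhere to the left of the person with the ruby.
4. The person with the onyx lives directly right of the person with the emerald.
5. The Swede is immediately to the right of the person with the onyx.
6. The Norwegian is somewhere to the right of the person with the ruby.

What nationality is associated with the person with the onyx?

The only gemstone still possible for house 5 is diamond.
House 1 gemstone: only opal fits.
Clue 1 places the Italian in house 2.
House 4's gemstone must be onyx (nothing else left).
By clue 3, the Australian is in house 1.
Clue 4: the person with the emerald is in house 3.
The Swede is in house 5 (clue 5).
House 2 gemstone: only ruby fits.
From clue 2, the Norwegian must be in house 4.
House 3 nationality: only Dane fits.
So: house 1 = Australian/opal, house 2 = Italian/ruby, house 3 = Dane/emerald, house 4 = Norwegian/onyx, house 5 = Swede/diamond.

Norwegian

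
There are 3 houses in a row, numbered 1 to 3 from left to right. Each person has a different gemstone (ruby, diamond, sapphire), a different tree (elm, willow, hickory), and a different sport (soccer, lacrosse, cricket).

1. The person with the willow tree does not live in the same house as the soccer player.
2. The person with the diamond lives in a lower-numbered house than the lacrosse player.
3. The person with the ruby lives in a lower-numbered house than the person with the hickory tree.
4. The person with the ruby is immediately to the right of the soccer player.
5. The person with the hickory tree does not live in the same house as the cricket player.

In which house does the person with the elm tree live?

Clue 4 places the person with the ruby in house 2.
Clue 4: the soccer player is in house 1.
The only gemstone still possible for house 1 is diamond.
So house 3 gets sapphire for gemstone.
The person with the hickory tree is in house 3 (clue 3).
The cricket player is in house 2 (clue 5).
House 1 tree: only elm fits.
So house 2 gets willow for tree.
The only sport still possible for house 3 is lacrosse.
So: house 1 = diamond/elm/soccer, house 2 = ruby/willow/cricket, house 3 = sapphire/hickory/lacrosse.

1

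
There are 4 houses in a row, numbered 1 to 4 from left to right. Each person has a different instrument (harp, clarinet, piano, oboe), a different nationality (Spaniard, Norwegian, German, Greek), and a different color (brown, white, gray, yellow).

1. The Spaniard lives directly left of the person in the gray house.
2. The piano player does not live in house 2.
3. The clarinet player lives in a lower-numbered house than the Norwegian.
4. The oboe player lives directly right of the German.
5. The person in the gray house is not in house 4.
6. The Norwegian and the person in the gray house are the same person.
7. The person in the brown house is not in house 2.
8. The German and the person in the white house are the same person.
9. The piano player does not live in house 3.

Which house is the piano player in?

House 4's nationality must be Greek (nothing else left).
The clarinet player is narrowed to house 1 or 2; consider each.
Placing it in house 2 leads to a contradiction, so it's in house 1.
House 4's instrument must be piano (nothing else left).
So house 3 gets Norwegian for nationality.
The person in the gray house is in house 3 (clue 6).
Clue 1 places the Spaniard in house 2.
That leaves German as the nationality for house 1.
By clue 4, the oboe player is in house 2.
The person in the white house is in house 1 (clue 8).
That leaves harp as the instrument for house 3.
House 2's color must be yellow (nothing else left).
The only color still possible for house 4 is brown.
So: house 1 = clarinet/German/white, house 2 = oboe/Spaniard/yellow, house 3 = harp/Norwegian/gray, house 4 = piano/Greek/brown.

4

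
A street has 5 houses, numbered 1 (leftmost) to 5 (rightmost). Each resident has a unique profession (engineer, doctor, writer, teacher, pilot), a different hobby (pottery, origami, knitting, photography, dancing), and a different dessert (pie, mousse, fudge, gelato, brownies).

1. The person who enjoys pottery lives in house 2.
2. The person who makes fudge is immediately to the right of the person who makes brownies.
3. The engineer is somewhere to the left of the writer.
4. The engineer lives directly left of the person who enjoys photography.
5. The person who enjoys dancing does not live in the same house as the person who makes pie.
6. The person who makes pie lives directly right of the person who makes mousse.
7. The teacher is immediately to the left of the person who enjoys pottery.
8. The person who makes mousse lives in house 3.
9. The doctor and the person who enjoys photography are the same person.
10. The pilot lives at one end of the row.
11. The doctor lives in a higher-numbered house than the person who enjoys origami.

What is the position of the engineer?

Clue 1 places the person who enjoys pottery in house 2.
Clue 7: the teacher is in house 1.
Clue 8: the person who makes mousse is in house 3.
So house 5 gets pilot for profession.
From clue 6, the person who makes pie must be in house 4.
The only profession still possible for house 2 is engineer.
That leaves brownies as the dessert for house 1.
From clue 2, the person who makes fudge must be in house 2.
The person who enjoys photography is in house 3 (clue 4).
By clue 9, the doctor is in house 3.
Clue 11 places the person who enjoys origami in house 1.
So house 4 gets writer for profession.
House 4's hobby must be knitting (nothing else left).
House 5 hobby: only dancing fits.
House 5's dessert must be gelato (nothing else left).
So: house 1 = teacher/origami/brownies, house 2 = engineer/pottery/fudge, house 3 = doctor/photography/mousse, house 4 = writer/knitting/pie, house 5 = pilot/dancing/gelato.

2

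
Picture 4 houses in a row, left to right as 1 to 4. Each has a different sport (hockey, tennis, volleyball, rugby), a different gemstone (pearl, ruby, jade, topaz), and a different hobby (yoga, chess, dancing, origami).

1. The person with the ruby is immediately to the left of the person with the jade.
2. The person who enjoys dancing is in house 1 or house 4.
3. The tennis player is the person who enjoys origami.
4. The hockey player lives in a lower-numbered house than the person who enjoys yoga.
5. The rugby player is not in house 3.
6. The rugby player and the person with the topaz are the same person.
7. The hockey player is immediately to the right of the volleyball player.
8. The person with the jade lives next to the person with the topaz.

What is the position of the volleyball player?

The hockey player is narrowed to house 2 or 3; consider each.
Placing it in house 3 leads to a contradiction, so it's in house 2.
The volleyball player is in house 1 (clue 7).
That leaves tennis as the sport for house 3.
So house 4 gets rugby for sport.
From clue 3, the person who enjoys origami must be in house 3.
By clue 6, the person with the topaz is in house 4.
From clue 8, the person with the jade must be in house 3.
That leaves chess as the hobby for house 2.
By clue 1, the person with the ruby is in house 2.
So house 1 gets pearl for gemstone.
The only hobby still possible for house 1 is dancing.
House 4's hobby must be yoga (nothing else left).
So: house 1 = volleyball/pearl/dancing, house 2 = hockey/ruby/chess, house 3 = tennis/jade/origami, house 4 = rugby/topaz/yoga.

1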